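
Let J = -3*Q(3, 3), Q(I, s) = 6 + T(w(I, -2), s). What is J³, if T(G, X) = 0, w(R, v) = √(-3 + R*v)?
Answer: -5832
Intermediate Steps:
Q(I, s) = 6 (Q(I, s) = 6 + 0 = 6)
J = -18 (J = -3*6 = -18)
J³ = (-18)³ = -5832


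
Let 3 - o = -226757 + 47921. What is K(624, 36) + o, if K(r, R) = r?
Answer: 179463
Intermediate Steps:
o = 178839 (o = 3 - (-226757 + 47921) = 3 - 1*(-178836) = 3 + 178836 = 178839)
K(624, 36) + o = 624 + 178839 = 179463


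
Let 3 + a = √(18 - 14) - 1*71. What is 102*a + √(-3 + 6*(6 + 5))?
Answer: -7344 + 3*√7 ≈ -7336.1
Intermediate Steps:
a = -72 (a = -3 + (√(18 - 14) - 1*71) = -3 + (√4 - 71) = -3 + (2 - 71) = -3 - 69 = -72)
102*a + √(-3 + 6*(6 + 5)) = 102*(-72) + √(-3 + 6*(6 + 5)) = -7344 + √(-3 + 6*11) = -7344 + √(-3 + 66) = -7344 + √63 = -7344 + 3*√7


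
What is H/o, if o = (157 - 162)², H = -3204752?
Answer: -3204752/25 ≈ -1.2819e+5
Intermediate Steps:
o = 25 (o = (-5)² = 25)
H/o = -3204752/25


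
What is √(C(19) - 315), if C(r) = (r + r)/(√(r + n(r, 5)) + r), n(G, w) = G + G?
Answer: √(-5947 - 315*√57)/√(19 + √57) ≈ 17.708*I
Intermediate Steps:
n(G, w) = 2*G
C(r) = 2*r/(r + √3*√r) (C(r) = (r + r)/(√(r + 2*r) + r) = (2*r)/(√(3*r) + r) = (2*r)/(√3*√r + r) = (2*r)/(r + √3*√r) = 2*r/(r + √3*√r))
√(C(19) - 315) = √(2*19/(19 + √3*√19) - 315) = √(2*19/(19 + √57) - 315) = √(38/(19 + √57) - 315) = √(-315 + 38/(19 + √57))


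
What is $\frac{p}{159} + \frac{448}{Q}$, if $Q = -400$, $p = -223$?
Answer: $- \frac{10027}{3975} \approx -2.5225$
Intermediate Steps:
$\frac{p}{159} + \frac{448}{Q} = - \frac{223}{159} + \frac{448}{-400} = \left(-223\right) \frac{1}{159} + 448 \left(- \frac{1}{400}\right) = - \frac{223}{159} - \frac{28}{25} = - \frac{10027}{3975}$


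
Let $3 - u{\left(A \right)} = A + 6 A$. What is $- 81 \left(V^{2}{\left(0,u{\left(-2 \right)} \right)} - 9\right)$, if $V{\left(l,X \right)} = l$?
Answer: $729$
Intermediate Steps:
$u{\left(A \right)} = 3 - 7 A$ ($u{\left(A \right)} = 3 - \left(A + 6 A\right) = 3 - 7 A$)
$- 81 \left(V^{2}{\left(0,u{\left(-2 \right)} \right)} - 9\right) = - 81 \left(0^{2} - 9\right) = - 81 \left(0 - 9\right) = \left(-81\right) \left(-9\right) = 729$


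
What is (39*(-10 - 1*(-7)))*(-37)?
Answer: 4329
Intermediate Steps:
(39*(-10 - 1*(-7)))*(-37) = (39*(-10 + 7))*(-37) = (39*(-3))*(-37) = -117*(-37) = 4329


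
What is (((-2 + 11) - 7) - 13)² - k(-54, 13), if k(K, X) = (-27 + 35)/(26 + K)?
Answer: 849/7 ≈ 121.29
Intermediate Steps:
k(K, X) = 8/(26 + K)
(((-2 + 11) - 7) - 13)² - k(-54, 13) = (((-2 + 11) - 7) - 13)² - 8/(26 - 54) = ((9 - 7) - 13)² - 8/(-28) = (2 - 13)² - 8*(-1)/28 = (-11)² - 1*(-2/7) = 121 + 2/7 = 849/7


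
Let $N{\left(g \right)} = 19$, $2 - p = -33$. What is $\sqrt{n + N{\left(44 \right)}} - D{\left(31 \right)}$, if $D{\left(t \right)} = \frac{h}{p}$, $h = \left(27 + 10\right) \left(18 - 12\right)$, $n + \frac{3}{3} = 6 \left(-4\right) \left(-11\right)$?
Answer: $- \frac{222}{35} + \sqrt{282} \approx 10.45$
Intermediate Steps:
$p = 35$ ($p = 2 - -33 = 2 + 33 = 35$)
$n = 263$ ($n = -1 + 6 \left(-4\right) \left(-11\right) = -1 - -264 = -1 + 264 = 263$)
$h = 222$ ($h = 37 \cdot 6 = 222$)
$D{\left(t \right)} = \frac{222}{35}$
$\sqrt{n + N{\left(44 \right)}} - D{\left(31 \right)} = \sqrt{263 + 19} - \frac{222}{35} = \sqrt{282} - \frac{222}{35} = - \frac{222}{35} + \sqrt{282}$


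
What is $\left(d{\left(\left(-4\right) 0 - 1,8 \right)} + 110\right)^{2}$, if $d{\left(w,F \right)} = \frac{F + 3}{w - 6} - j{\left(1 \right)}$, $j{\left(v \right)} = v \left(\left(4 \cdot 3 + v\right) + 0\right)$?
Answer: $\frac{446224}{49} \approx 9106.6$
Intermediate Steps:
$j{\left(v \right)} = v \left(12 + v\right)$ ($j{\left(v \right)} = v \left(\left(12 + v\right) + 0\right) = v \left(12 + v\right)$)
$d{\left(w,F \right)} = -13 + \frac{3 + F}{-6 + w}$ ($d{\left(w,F \right)} = \frac{F + 3}{w - 6} - 1 \left(12 + 1\right) = \frac{3 + F}{-6 + w} - 1 \cdot 13 = \frac{3 + F}{-6 + w} - 13 = -13 + \frac{3 + F}{-6 + w}$)
$\left(d{\left(\left(-4\right) 0 - 1,8 \right)} + 110\right)^{2} = \left(\frac{81 + 8 - 13 \left(\left(-4\right) 0 - 1\right)}{-6 - 1} + 110\right)^{2} = \left(\frac{81 + 8 - 13 \left(0 - 1\right)}{-6 + \left(0 - 1\right)} + 110\right)^{2} = \left(\frac{81 + 8 - -13}{-6 - 1} + 110\right)^{2} = \left(\frac{81 + 8 + 13}{-7} + 110\right)^{2} = \left(\left(- \frac{1}{7}\right) 102 + 110\right)^{2} = \left(- \frac{102}{7} + 110\right)^{2} = \left(\frac{668}{7}\right)^{2} = \frac{446224}{49}$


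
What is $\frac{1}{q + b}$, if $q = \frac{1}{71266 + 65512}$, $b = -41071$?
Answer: $- \frac{136778}{5617609237} \approx -2.4348 \cdot 10^{-5}$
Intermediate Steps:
$q = \frac{1}{136778} \approx 7.3111 \cdot 10^{-6}$
$\frac{1}{q + b} = \frac{1}{\frac{1}{136778} - 41071} = \frac{1}{- \frac{5617609237}{136778}} = - \frac{136778}{5617609237}$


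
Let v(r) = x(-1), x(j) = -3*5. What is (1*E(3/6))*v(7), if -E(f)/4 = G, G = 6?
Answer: 360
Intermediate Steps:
x(j) = -15
E(f) = -24 (E(f) = -4*6 = -24)
v(r) = -15
(1*E(3/6))*v(7) = (1*(-24))*(-15) = -24*(-15) = 360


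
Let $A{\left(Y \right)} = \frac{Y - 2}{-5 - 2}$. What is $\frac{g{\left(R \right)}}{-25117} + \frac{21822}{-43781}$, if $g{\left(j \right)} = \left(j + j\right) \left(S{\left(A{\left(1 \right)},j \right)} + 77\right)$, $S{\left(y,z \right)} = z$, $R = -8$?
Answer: $- \frac{499768950}{1099647377} \approx -0.45448$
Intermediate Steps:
$A{\left(Y \right)} = \frac{2}{7} - \frac{Y}{7}$ ($A{\left(Y \right)} = \frac{-2 + Y}{-7} = \left(-2 + Y\right) \left(- \frac{1}{7}\right) = \frac{2}{7} - \frac{Y}{7}$)
$g{\left(j \right)} = 2 j \left(77 + j\right)$ ($g{\left(j \right)} = \left(j + j\right) \left(j + 77\right) = 2 j \left(77 + j\right)$)
$\frac{g{\left(R \right)}}{-25117} + \frac{21822}{-43781} = \frac{2 \left(-8\right) \left(77 - 8\right)}{-25117} + \frac{21822}{-43781} = 2 \left(-8\right) 69 \left(- \frac{1}{25117}\right) + 21822 \left(- \frac{1}{43781}\right) = \left(-1104\right) \left(- \frac{1}{25117}\right) - \frac{21822}{43781} = \frac{1104}{25117} - \frac{21822}{43781} = - \frac{499768950}{1099647377}$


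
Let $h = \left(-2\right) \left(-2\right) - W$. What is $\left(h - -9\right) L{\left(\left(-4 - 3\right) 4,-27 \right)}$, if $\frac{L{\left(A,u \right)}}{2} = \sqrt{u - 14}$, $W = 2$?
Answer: $22 i \sqrt{41} \approx 140.87 i$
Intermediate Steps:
$L{\left(A,u \right)} = 2 \sqrt{-14 + u}$ ($L{\left(A,u \right)} = 2 \sqrt{u - 14} = 2 \sqrt{-14 + u}$)
$h = 2$ ($h = \left(-2\right) \left(-2\right) - 2 = 4 - 2 = 2$)
$\left(h - -9\right) L{\left(\left(-4 - 3\right) 4,-27 \right)} = \left(2 - -9\right) 2 \sqrt{-14 - 27} = \left(2 + 9\right) 2 \sqrt{-41} = 11 \cdot 2 i \sqrt{41} = 22 i \sqrt{41}$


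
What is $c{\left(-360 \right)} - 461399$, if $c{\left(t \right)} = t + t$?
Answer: $-462119$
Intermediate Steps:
$c{\left(t \right)} = 2 t$
$c{\left(-360 \right)} - 461399 = 2 \left(-360\right) - 461399 = -720 - 461399 = -462119$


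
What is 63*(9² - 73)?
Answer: 504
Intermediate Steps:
63*(9² - 73) = 63*(81 - 73) = 63*8 = 504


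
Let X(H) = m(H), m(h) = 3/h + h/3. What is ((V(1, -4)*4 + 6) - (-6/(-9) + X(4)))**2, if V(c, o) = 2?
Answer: 2025/16 ≈ 126.56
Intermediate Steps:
m(h) = 3/h + h/3 (m(h) = 3/h + h*(1/3) = 3/h + h/3)
X(H) = 3/H + H/3
((V(1, -4)*4 + 6) - (-6/(-9) + X(4)))**2 = ((2*4 + 6) - (-6/(-9) + (3/4 + (1/3)*4)))**2 = ((8 + 6) - (-6*(-1/9) + (3*(1/4) + 4/3)))**2 = (14 - (2/3 + (3/4 + 4/3)))**2 = (14 - (2/3 + 25/12))**2 = (14 - 1*11/4)**2 = (14 - 11/4)**2 = (45/4)**2 = 2025/16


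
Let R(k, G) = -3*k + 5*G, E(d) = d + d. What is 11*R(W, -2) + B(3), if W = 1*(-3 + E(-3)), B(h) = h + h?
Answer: 193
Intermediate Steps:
B(h) = 2*h
E(d) = 2*d
W = -9 (W = 1*(-3 + 2*(-3)) = 1*(-3 - 6) = 1*(-9) = -9)
11*R(W, -2) + B(3) = 11*(-3*(-9) + 5*(-2)) + 2*3 = 11*(27 - 10) + 6 = 11*17 + 6 = 187 + 6 = 193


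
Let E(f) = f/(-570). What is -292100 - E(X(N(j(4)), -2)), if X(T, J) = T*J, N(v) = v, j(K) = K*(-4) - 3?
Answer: -4381499/15 ≈ -2.9210e+5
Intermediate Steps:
j(K) = -3 - 4*K (j(K) = -4*K - 3 = -3 - 4*K)
X(T, J) = J*T
E(f) = -f/570 (E(f) = f*(-1/570) = -f/570)
-292100 - E(X(N(j(4)), -2)) = -292100 - (-1)*(-2*(-3 - 4*4))/570 = -292100 - (-1)*(-2*(-3 - 16))/570 = -292100 - (-1)*(-2*(-19))/570 = -292100 - (-1)*38/570 = -292100 - 1*(-1/15) = -292100 + 1/15 = -4381499/15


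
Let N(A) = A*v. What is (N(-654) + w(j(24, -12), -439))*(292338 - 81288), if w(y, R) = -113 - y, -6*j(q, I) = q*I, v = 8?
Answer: -1138192650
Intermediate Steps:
j(q, I) = -I*q/6 (j(q, I) = -q*I/6 = -I*q/6)
N(A) = 8*A (N(A) = A*8 = 8*A)
(N(-654) + w(j(24, -12), -439))*(292338 - 81288) = (8*(-654) + (-113 - (-1)*(-12)*24/6))*(292338 - 81288) = (-5232 + (-113 - 1*48))*211050 = (-5232 + (-113 - 48))*211050 = (-5232 - 161)*211050 = -5393*211050 = -1138192650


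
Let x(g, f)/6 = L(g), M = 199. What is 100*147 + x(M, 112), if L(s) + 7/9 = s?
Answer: 47668/3 ≈ 15889.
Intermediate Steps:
L(s) = -7/9 + s
x(g, f) = -14/3 + 6*g (x(g, f) = 6*(-7/9 + g) = -14/3 + 6*g)
100*147 + x(M, 112) = 100*147 + (-14/3 + 6*199) = 14700 + (-14/3 + 1194) = 14700 + 3568/3 = 47668/3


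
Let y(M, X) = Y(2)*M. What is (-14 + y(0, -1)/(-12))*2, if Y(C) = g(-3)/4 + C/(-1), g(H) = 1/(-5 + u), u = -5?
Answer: -28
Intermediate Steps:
g(H) = -⅒ (g(H) = 1/(-5 - 5) = 1/(-10) = -⅒)
Y(C) = -1/40 - C (Y(C) = -⅒/4 + C/(-1) = -⅒*¼ + C*(-1) = -1/40 - C)
y(M, X) = -81*M/40 (y(M, X) = (-1/40 - 1*2)*M = (-1/40 - 2)*M = -81*M/40)
(-14 + y(0, -1)/(-12))*2 = (-14 - 81/40*0/(-12))*2 = (-14 + 0*(-1/12))*2 = (-14 + 0)*2 = -14*2 = -28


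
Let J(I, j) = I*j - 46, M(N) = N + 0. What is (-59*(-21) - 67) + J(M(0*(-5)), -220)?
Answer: 1126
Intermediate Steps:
M(N) = N
J(I, j) = -46 + I*j
(-59*(-21) - 67) + J(M(0*(-5)), -220) = (-59*(-21) - 67) + (-46 + (0*(-5))*(-220)) = (1239 - 67) + (-46 + 0*(-220)) = 1172 + (-46 + 0) = 1172 - 46 = 1126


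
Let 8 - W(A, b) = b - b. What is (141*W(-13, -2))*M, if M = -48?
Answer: -54144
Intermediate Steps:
W(A, b) = 8 (W(A, b) = 8 - (b - b) = 8 - 1*0 = 8 + 0 = 8)
(141*W(-13, -2))*M = (141*8)*(-48) = 1128*(-48) = -54144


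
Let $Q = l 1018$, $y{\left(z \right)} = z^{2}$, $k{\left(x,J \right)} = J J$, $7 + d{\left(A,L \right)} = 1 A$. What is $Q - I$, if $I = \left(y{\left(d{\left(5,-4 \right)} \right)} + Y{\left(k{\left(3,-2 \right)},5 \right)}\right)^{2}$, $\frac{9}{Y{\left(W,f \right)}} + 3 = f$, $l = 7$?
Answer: $\frac{28215}{4} \approx 7053.8$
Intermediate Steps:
$d{\left(A,L \right)} = -7 + A$ ($d{\left(A,L \right)} = -7 + 1 A = -7 + A$)
$k{\left(x,J \right)} = J^{2}$
$Y{\left(W,f \right)} = \frac{9}{-3 + f}$
$I = \frac{289}{4}$ ($I = \left(\left(-7 + 5\right)^{2} + \frac{9}{-3 + 5}\right)^{2} = \left(\left(-2\right)^{2} + \frac{9}{2}\right)^{2} = \left(4 + 9 \cdot \frac{1}{2}\right)^{2} = \left(4 + \frac{9}{2}\right)^{2} = \left(\frac{17}{2}\right)^{2} = \frac{289}{4} \approx 72.25$)
$Q = 7126$ ($Q = 7 \cdot 1018 = 7126$)
$Q - I = 7126 - \frac{289}{4} = \frac{28215}{4}$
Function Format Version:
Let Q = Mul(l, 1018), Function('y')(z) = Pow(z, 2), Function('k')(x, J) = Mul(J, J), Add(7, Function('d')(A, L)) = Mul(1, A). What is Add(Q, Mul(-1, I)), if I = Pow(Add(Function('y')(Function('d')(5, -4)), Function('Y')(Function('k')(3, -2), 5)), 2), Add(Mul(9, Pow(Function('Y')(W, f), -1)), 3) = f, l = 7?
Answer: Rational(28215, 4) ≈ 7053.8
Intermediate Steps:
Function('d')(A, L) = Add(-7, A) (Function('d')(A, L) = Add(-7, Mul(1, A)) = Add(-7, A))
Function('k')(x, J) = Pow(J, 2)
Function('Y')(W, f) = Mul(9, Pow(Add(-3, f), -1))
I = Rational(289, 4) (I = Pow(Add(Pow(Add(-7, 5), 2), Mul(9, Pow(Add(-3, 5), -1))), 2) = Pow(Add(Pow(-2, 2), Mul(9, Pow(2, -1))), 2) = Pow(Add(4, Mul(9, Rational(1, 2))), 2) = Pow(Add(4, Rational(9, 2)), 2) = Pow(Rational(17, 2), 2) = Rational(289, 4) ≈ 72.250)
Q = 7126 (Q = Mul(7, 1018) = 7126)
Add(Q, Mul(-1, I)) = Add(7126, Mul(-1, Rational(289, 4))) = Add(7126, Rational(-289, 4)) = Rational(28215, 4)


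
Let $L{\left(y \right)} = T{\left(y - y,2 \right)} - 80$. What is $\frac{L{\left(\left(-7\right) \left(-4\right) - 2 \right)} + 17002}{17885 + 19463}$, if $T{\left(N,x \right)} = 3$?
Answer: $\frac{16925}{37348} \approx 0.45317$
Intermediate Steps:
$L{\left(y \right)} = -77$ ($L{\left(y \right)} = 3 - 80 = -77$)
$\frac{L{\left(\left(-7\right) \left(-4\right) - 2 \right)} + 17002}{17885 + 19463} = \frac{-77 + 17002}{17885 + 19463} = \frac{16925}{37348}$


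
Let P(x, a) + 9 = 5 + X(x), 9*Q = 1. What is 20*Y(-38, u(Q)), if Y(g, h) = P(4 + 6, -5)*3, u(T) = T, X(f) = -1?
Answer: -300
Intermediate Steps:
Q = ⅑ (Q = (⅑)*1 = ⅑ ≈ 0.11111)
P(x, a) = -5 (P(x, a) = -9 + (5 - 1) = -9 + 4 = -5)
Y(g, h) = -15 (Y(g, h) = -5*3 = -15)
20*Y(-38, u(Q)) = 20*(-15) = -300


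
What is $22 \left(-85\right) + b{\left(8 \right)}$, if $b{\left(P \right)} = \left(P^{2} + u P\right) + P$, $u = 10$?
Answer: $-1718$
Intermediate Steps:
$b{\left(P \right)} = P^{2} + 11 P$ ($b{\left(P \right)} = \left(P^{2} + 10 P\right) + P = P^{2} + 11 P$)
$22 \left(-85\right) + b{\left(8 \right)} = 22 \left(-85\right) + 8 \left(11 + 8\right) = -1870 + 8 \cdot 19 = -1870 + 152 = -1718$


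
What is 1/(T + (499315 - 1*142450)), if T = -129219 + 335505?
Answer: 1/563151 ≈ 1.7757e-6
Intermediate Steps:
T = 206286
1/(T + (499315 - 1*142450)) = 1/(206286 + (499315 - 1*142450)) = 1/(206286 + (499315 - 142450)) = 1/(206286 + 356865) = 1/563151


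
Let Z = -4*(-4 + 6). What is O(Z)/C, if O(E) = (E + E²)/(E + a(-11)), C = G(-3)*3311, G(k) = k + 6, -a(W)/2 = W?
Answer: 4/9933 ≈ 0.00040270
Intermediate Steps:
a(W) = -2*W
G(k) = 6 + k
C = 9933 (C = (6 - 3)*3311 = 3*3311 = 9933)
Z = -8 (Z = -4*2 = -8)
O(E) = (E + E²)/(22 + E) (O(E) = (E + E²)/(E - 2*(-11)) = (E + E²)/(E + 22) = (E + E²)/(22 + E))
O(Z)/C = -8*(1 - 8)/(22 - 8)/9933 = -8*(-7)/14*(1/9933) = -8*1/14*(-7)*(1/9933) = 4*(1/9933) = 4/9933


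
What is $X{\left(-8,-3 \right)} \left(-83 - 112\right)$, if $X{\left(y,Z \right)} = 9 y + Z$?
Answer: $14625$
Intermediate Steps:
$X{\left(y,Z \right)} = Z + 9 y$
$X{\left(-8,-3 \right)} \left(-83 - 112\right) = \left(-3 + 9 \left(-8\right)\right) \left(-83 - 112\right) = \left(-3 - 72\right) \left(-195\right) = \left(-75\right) \left(-195\right) = 14625$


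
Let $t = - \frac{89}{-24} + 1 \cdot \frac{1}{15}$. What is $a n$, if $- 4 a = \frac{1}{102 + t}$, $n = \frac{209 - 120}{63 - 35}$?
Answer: $- \frac{445}{59234} \approx -0.0075126$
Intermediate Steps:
$n = \frac{89}{28} \approx 3.1786$
$t = \frac{151}{40}$ ($t = \left(-89\right) \left(- \frac{1}{24}\right) + 1 \cdot \frac{1}{15} = \frac{89}{24} + \frac{1}{15} = \frac{151}{40} \approx 3.775$)
$a = - \frac{10}{4231}$ ($a = - \frac{1}{4 \left(102 + \frac{151}{40}\right)} = - \frac{1}{4 \cdot \frac{4231}{40}} = \left(- \frac{1}{4}\right) \frac{40}{4231} = - \frac{10}{4231} \approx -0.0023635$)
$a n = \left(- \frac{10}{4231}\right) \frac{89}{28} = - \frac{445}{59234}$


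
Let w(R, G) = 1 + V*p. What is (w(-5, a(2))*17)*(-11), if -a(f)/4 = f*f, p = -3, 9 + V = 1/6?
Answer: -10285/2 ≈ -5142.5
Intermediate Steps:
V = -53/6 (V = -9 + 1/6 = -9 + ⅙ = -53/6 ≈ -8.8333)
a(f) = -4*f² (a(f) = -4*f*f = -4*f²)
w(R, G) = 55/2 (w(R, G) = 1 - 53/6*(-3) = 1 + 53/2 = 55/2)
(w(-5, a(2))*17)*(-11) = ((55/2)*17)*(-11) = (935/2)*(-11) = -10285/2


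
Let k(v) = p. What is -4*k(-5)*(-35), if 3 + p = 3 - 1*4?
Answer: -560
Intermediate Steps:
p = -4 (p = -3 + (3 - 1*4) = -3 + (3 - 4) = -3 - 1 = -4)
k(v) = -4
-4*k(-5)*(-35) = -4*(-4)*(-35) = 16*(-35) = -560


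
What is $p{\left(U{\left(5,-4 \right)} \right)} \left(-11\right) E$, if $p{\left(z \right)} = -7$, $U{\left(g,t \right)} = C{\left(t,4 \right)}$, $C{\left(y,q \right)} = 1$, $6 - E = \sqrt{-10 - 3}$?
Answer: $462 - 77 i \sqrt{13} \approx 462.0 - 277.63 i$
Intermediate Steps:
$E = 6 - i \sqrt{13}$ ($E = 6 - \sqrt{-10 - 3} = 6 - \sqrt{-13} = 6 - i \sqrt{13} \approx 6.0 - 3.6056 i$)
$U{\left(g,t \right)} = 1$
$p{\left(U{\left(5,-4 \right)} \right)} \left(-11\right) E = \left(-7\right) \left(-11\right) \left(6 - i \sqrt{13}\right) = 77 \left(6 - i \sqrt{13}\right) = 462 - 77 i \sqrt{13}$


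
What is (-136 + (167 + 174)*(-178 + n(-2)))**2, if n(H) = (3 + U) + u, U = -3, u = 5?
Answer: 3496238641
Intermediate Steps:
n(H) = 5 (n(H) = (3 - 3) + 5 = 0 + 5 = 5)
(-136 + (167 + 174)*(-178 + n(-2)))**2 = (-136 + (167 + 174)*(-178 + 5))**2 = (-136 + 341*(-173))**2 = (-136 - 58993)**2 = (-59129)**2 = 3496238641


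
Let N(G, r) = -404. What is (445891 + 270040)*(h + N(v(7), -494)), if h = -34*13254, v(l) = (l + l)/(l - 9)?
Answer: -322913518240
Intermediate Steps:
v(l) = 2*l/(-9 + l) (v(l) = (2*l)/(-9 + l) = 2*l/(-9 + l))
h = -450636
(445891 + 270040)*(h + N(v(7), -494)) = (445891 + 270040)*(-450636 - 404) = 715931*(-451040) = -322913518240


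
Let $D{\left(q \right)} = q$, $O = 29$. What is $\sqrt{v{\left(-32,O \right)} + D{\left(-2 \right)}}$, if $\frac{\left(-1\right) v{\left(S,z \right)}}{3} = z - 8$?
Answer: $i \sqrt{65} \approx 8.0623 i$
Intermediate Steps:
$v{\left(S,z \right)} = 24 - 3 z$ ($v{\left(S,z \right)} = - 3 \left(z - 8\right) = - 3 \left(-8 + z\right) = 24 - 3 z$)
$\sqrt{v{\left(-32,O \right)} + D{\left(-2 \right)}} = \sqrt{\left(24 - 87\right) - 2} = \sqrt{-63 - 2} = \sqrt{-65} = i \sqrt{65}$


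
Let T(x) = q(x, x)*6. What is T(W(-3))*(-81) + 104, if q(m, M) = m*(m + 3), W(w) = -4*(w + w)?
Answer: -314824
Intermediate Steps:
W(w) = -8*w
q(m, M) = m*(3 + m)
T(x) = 6*x*(3 + x) (T(x) = (x*(3 + x))*6 = 6*x*(3 + x))
T(W(-3))*(-81) + 104 = (6*(-8*(-3))*(3 - 8*(-3)))*(-81) + 104 = (6*24*(3 + 24))*(-81) + 104 = (6*24*27)*(-81) + 104 = 3888*(-81) + 104 = -314928 + 104 = -314824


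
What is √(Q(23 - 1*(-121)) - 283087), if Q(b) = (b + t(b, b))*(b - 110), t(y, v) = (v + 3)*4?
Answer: I*√258199 ≈ 508.13*I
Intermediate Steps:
t(y, v) = 12 + 4*v (t(y, v) = (3 + v)*4 = 12 + 4*v)
Q(b) = (-110 + b)*(12 + 5*b) (Q(b) = (b + (12 + 4*b))*(b - 110) = (12 + 5*b)*(-110 + b) = (-110 + b)*(12 + 5*b))
√(Q(23 - 1*(-121)) - 283087) = √((-1320 - 538*(23 - 1*(-121)) + 5*(23 - 1*(-121))²) - 283087) = √((-1320 - 538*(23 + 121) + 5*(23 + 121)²) - 283087) = √((-1320 - 538*144 + 5*144²) - 283087) = √((-1320 - 77472 + 5*20736) - 283087) = √((-1320 - 77472 + 103680) - 283087) = √(24888 - 283087) = √(-258199) = I*√258199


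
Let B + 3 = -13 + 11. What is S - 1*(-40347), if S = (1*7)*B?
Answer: 40312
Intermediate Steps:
B = -5 (B = -3 + (-13 + 11) = -3 - 2 = -5)
S = -35 (S = (1*7)*(-5) = 7*(-5) = -35)
S - 1*(-40347) = -35 - 1*(-40347) = -35 + 40347 = 40312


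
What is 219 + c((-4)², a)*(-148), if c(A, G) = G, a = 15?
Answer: -2001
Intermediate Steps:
219 + c((-4)², a)*(-148) = 219 + 15*(-148) = 219 - 2220 = -2001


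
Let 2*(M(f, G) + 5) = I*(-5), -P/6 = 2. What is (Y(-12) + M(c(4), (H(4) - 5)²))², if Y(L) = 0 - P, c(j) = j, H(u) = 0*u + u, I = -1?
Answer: 361/4 ≈ 90.250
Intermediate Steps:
H(u) = u (H(u) = 0 + u = u)
P = -12 (P = -6*2 = -12)
M(f, G) = -5/2 (M(f, G) = -5 + (-1*(-5))/2 = -5 + (½)*5 = -5 + 5/2 = -5/2)
Y(L) = 12 (Y(L) = 0 - 1*(-12) = 0 + 12 = 12)
(Y(-12) + M(c(4), (H(4) - 5)²))² = (12 - 5/2)² = (19/2)² = 361/4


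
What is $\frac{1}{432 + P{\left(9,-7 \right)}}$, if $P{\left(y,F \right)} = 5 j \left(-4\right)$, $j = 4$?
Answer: $\frac{1}{352} \approx 0.0028409$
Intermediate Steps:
$P{\left(y,F \right)} = -80$ ($P{\left(y,F \right)} = 5 \cdot 4 \left(-4\right) = 20 \left(-4\right) = -80$)
$\frac{1}{432 + P{\left(9,-7 \right)}} = \frac{1}{432 - 80} = \frac{1}{352}$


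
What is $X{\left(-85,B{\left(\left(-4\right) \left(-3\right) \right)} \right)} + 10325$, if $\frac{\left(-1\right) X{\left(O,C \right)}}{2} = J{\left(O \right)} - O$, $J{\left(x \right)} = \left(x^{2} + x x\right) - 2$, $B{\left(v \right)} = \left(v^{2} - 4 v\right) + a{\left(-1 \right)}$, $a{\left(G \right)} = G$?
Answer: $-18741$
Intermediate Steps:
$B{\left(v \right)} = -1 + v^{2} - 4 v$ ($B{\left(v \right)} = \left(v^{2} - 4 v\right) - 1 = -1 + v^{2} - 4 v$)
$J{\left(x \right)} = -2 + 2 x^{2}$ ($J{\left(x \right)} = \left(x^{2} + x^{2}\right) - 2 = 2 x^{2} - 2 = -2 + 2 x^{2}$)
$X{\left(O,C \right)} = 4 - 4 O^{2} + 2 O$ ($X{\left(O,C \right)} = - 2 \left(\left(-2 + 2 O^{2}\right) - O\right) = - 2 \left(-2 - O + 2 O^{2}\right) = 4 - 4 O^{2} + 2 O$)
$X{\left(-85,B{\left(\left(-4\right) \left(-3\right) \right)} \right)} + 10325 = \left(4 - 4 \left(-85\right)^{2} + 2 \left(-85\right)\right) + 10325 = \left(4 - 28900 - 170\right) + 10325 = -29066 + 10325 = -18741$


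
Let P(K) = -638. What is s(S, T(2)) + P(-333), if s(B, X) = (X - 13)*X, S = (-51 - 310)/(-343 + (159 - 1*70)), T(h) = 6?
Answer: -680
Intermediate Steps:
S = 361/254 (S = -361/(-343 + (159 - 70)) = -361/(-343 + 89) = -361/(-254) = -361*(-1/254) = 361/254 ≈ 1.4213)
s(B, X) = X*(-13 + X) (s(B, X) = (-13 + X)*X = X*(-13 + X))
s(S, T(2)) + P(-333) = 6*(-13 + 6) - 638 = 6*(-7) - 638 = -42 - 638 = -680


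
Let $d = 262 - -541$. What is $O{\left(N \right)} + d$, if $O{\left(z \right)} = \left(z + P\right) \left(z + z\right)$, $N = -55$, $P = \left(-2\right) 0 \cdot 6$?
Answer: $6853$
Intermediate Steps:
$P = 0$ ($P = 0 \cdot 6 = 0$)
$d = 803$ ($d = 262 + 541 = 803$)
$O{\left(z \right)} = 2 z^{2}$ ($O{\left(z \right)} = \left(z + 0\right) \left(z + z\right) = z 2 z = 2 z^{2}$)
$O{\left(N \right)} + d = 2 \left(-55\right)^{2} + 803 = 2 \cdot 3025 + 803 = 6050 + 803 = 6853$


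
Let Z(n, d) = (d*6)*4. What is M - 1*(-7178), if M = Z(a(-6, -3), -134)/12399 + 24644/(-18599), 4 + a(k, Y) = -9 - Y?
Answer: 551648677946/76869667 ≈ 7176.4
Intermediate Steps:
a(k, Y) = -13 - Y (a(k, Y) = -4 + (-9 - Y) = -13 - Y)
Z(n, d) = 24*d (Z(n, d) = (6*d)*4 = 24*d)
M = -121791780/76869667 (M = (24*(-134))/12399 + 24644/(-18599) = -3216*1/12399 + 24644*(-1/18599) = -1072/4133 - 24644/18599 = -121791780/76869667 ≈ -1.5844)
M - 1*(-7178) = -121791780/76869667 - 1*(-7178) = -121791780/76869667 + 7178 = 551648677946/76869667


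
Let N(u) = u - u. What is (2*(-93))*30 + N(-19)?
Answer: -5580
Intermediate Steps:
N(u) = 0
(2*(-93))*30 + N(-19) = (2*(-93))*30 + 0 = -186*30 + 0 = -5580 + 0 = -5580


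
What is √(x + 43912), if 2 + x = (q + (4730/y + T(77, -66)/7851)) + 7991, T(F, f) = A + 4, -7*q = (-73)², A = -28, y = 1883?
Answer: 2*√310475758738410335/4927811 ≈ 226.15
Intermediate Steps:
q = -5329/7 (q = -⅐*(-73)² = -⅐*5329 = -5329/7 ≈ -761.29)
T(F, f) = -24 (T(F, f) = -28 + 4 = -24)
x = 35629173308/4927811 (x = -2 + ((-5329/7 + (4730/1883 - 24/7851)) + 7991) = -2 + ((-5329/7 + (4730*(1/1883) - 24*1/7851)) + 7991) = -2 + ((-5329/7 + (4730/1883 - 8/2617)) + 7991) = -2 + ((-5329/7 + 12363346/4927811) + 7991) = -2 + (-3739108771/4927811 + 7991) = -2 + 35639028930/4927811 = 35629173308/4927811 ≈ 7230.2)
√(x + 43912) = √(35629173308/4927811 + 43912) = √(252019209940/4927811) = 2*√310475758738410335/4927811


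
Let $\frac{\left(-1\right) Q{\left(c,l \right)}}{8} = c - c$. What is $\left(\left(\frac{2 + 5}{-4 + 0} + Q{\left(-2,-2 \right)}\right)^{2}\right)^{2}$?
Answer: $\frac{2401}{256} \approx 9.3789$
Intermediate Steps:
$Q{\left(c,l \right)} = 0$ ($Q{\left(c,l \right)} = - 8 \left(c - c\right) = \left(-8\right) 0 = 0$)
$\left(\left(\frac{2 + 5}{-4 + 0} + Q{\left(-2,-2 \right)}\right)^{2}\right)^{2} = \left(\left(\frac{2 + 5}{-4 + 0} + 0\right)^{2}\right)^{2} = \left(\left(\frac{7}{-4} + 0\right)^{2}\right)^{2} = \left(\left(7 \left(- \frac{1}{4}\right) + 0\right)^{2}\right)^{2} = \left(\left(- \frac{7}{4} + 0\right)^{2}\right)^{2} = \left(\left(- \frac{7}{4}\right)^{2}\right)^{2} = \left(\frac{49}{16}\right)^{2} = \frac{2401}{256}$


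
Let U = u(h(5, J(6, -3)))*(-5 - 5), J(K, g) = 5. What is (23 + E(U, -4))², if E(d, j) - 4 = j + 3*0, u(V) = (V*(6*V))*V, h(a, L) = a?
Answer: 529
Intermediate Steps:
u(V) = 6*V³ (u(V) = (6*V²)*V = 6*V³)
U = -7500 (U = (6*5³)*(-5 - 5) = (6*125)*(-10) = 750*(-10) = -7500)
E(d, j) = 4 + j (E(d, j) = 4 + (j + 3*0) = 4 + (j + 0) = 4 + j)
(23 + E(U, -4))² = (23 + (4 - 4))² = (23 + 0)² = 23² = 529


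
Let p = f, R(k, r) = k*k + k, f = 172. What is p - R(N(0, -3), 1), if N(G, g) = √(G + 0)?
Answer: 172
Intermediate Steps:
N(G, g) = √G
R(k, r) = k + k² (R(k, r) = k² + k = k + k²)
p = 172
p - R(N(0, -3), 1) = 172 - √0*(1 + √0) = 172 - 0*(1 + 0) = 172 - 0 = 172 - 1*0 = 172 + 0 = 172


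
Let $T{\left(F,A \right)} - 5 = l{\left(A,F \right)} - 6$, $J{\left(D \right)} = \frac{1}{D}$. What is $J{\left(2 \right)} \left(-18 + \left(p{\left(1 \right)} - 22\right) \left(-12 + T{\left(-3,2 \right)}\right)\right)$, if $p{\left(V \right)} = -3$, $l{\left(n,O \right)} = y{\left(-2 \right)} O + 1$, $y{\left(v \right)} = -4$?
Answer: $-9$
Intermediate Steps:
$l{\left(n,O \right)} = 1 - 4 O$ ($l{\left(n,O \right)} = - 4 O + 1 = 1 - 4 O$)
$T{\left(F,A \right)} = - 4 F$ ($T{\left(F,A \right)} = 5 - \left(5 + 4 F\right) = - 4 F$)
$J{\left(2 \right)} \left(-18 + \left(p{\left(1 \right)} - 22\right) \left(-12 + T{\left(-3,2 \right)}\right)\right) = \frac{-18 + \left(-3 - 22\right) \left(-12 - -12\right)}{2} = \frac{-18 - 25 \left(-12 + 12\right)}{2} = \frac{-18 - 0}{2} = \frac{-18 + 0}{2} = \frac{1}{2} \left(-18\right) = -9$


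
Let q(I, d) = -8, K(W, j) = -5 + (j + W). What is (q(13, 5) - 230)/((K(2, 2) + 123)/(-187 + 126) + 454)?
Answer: -119/226 ≈ -0.52655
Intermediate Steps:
K(W, j) = -5 + W + j (K(W, j) = -5 + (W + j) = -5 + W + j)
(q(13, 5) - 230)/((K(2, 2) + 123)/(-187 + 126) + 454) = (-8 - 230)/(((-5 + 2 + 2) + 123)/(-187 + 126) + 454) = -238/((-1 + 123)/(-61) + 454) = -238/(122*(-1/61) + 454) = -238/(-2 + 454) = -238/452 = -238*1/452 = -119/226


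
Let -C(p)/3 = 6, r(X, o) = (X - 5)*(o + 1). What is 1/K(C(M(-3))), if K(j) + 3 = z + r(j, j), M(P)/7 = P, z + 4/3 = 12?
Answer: 3/1196 ≈ 0.0025084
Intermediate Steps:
z = 32/3 (z = -4/3 + 12 = 32/3 ≈ 10.667)
M(P) = 7*P
r(X, o) = (1 + o)*(-5 + X) (r(X, o) = (-5 + X)*(1 + o) = (1 + o)*(-5 + X))
C(p) = -18 (C(p) = -3*6 = -18)
K(j) = 8/3 + j² - 4*j (K(j) = -3 + (32/3 + (-5 + j - 5*j + j*j)) = -3 + (32/3 + (-5 + j - 5*j + j²)) = -3 + (32/3 + (-5 + j² - 4*j)) = -3 + (17/3 + j² - 4*j) = 8/3 + j² - 4*j)
1/K(C(M(-3))) = 1/(8/3 + (-18)² - 4*(-18)) = 1/(8/3 + 324 + 72) = 1/(1196/3) = 3/1196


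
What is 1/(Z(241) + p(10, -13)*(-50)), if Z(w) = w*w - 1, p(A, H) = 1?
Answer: 1/58030 ≈ 1.7232e-5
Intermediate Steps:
Z(w) = -1 + w**2 (Z(w) = w**2 - 1 = -1 + w**2)
1/(Z(241) + p(10, -13)*(-50)) = 1/((-1 + 241**2) + 1*(-50)) = 1/((-1 + 58081) - 50) = 1/(58080 - 50) = 1/58030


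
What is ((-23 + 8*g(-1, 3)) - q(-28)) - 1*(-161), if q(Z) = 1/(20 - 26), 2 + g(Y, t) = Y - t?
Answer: 541/6 ≈ 90.167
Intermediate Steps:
g(Y, t) = -2 + Y - t (g(Y, t) = -2 + (Y - t) = -2 + Y - t)
q(Z) = -⅙ (q(Z) = 1/(-6) = -⅙)
((-23 + 8*g(-1, 3)) - q(-28)) - 1*(-161) = ((-23 + 8*(-2 - 1 - 1*3)) - 1*(-⅙)) - 1*(-161) = ((-23 + 8*(-2 - 1 - 3)) + ⅙) + 161 = ((-23 + 8*(-6)) + ⅙) + 161 = ((-23 - 48) + ⅙) + 161 = (-71 + ⅙) + 161 = -425/6 + 161 = 541/6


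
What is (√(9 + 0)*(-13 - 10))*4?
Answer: -276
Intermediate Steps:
(√(9 + 0)*(-13 - 10))*4 = (√9*(-23))*4 = (3*(-23))*4 = -69*4 = -276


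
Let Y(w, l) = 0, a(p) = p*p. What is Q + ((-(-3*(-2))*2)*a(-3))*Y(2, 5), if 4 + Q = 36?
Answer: 32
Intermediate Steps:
Q = 32 (Q = -4 + 36 = 32)
a(p) = p²
Q + ((-(-3*(-2))*2)*a(-3))*Y(2, 5) = 32 + (-(-3*(-2))*2*(-3)²)*0 = 32 + (-6*2*9)*0 = 32 + (-1*12*9)*0 = 32 - 12*9*0 = 32 - 108*0 = 32 + 0 = 32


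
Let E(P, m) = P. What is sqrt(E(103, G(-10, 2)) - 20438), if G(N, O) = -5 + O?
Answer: 7*I*sqrt(415) ≈ 142.6*I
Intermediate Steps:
sqrt(E(103, G(-10, 2)) - 20438) = sqrt(103 - 20438) = sqrt(-20335) = 7*I*sqrt(415)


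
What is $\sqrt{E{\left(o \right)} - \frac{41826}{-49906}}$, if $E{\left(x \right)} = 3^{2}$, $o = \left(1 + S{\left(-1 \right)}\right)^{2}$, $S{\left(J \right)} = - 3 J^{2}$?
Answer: $\frac{7 \sqrt{125014530}}{24953} \approx 3.1366$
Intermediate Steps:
$o = 4$ ($o = \left(1 - 3 \left(-1\right)^{2}\right)^{2} = \left(1 - 3\right)^{2} = \left(-2\right)^{2} = 4$)
$E{\left(x \right)} = 9$
$\sqrt{E{\left(o \right)} - \frac{41826}{-49906}} = \sqrt{9 - \frac{41826}{-49906}} = \sqrt{9 - - \frac{20913}{24953}} = \sqrt{9 + \frac{20913}{24953}} = \sqrt{\frac{245490}{24953}} = \frac{7 \sqrt{125014530}}{24953}$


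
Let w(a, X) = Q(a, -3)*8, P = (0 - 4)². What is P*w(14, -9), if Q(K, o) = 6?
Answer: 768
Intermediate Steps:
P = 16 (P = (-4)² = 16)
w(a, X) = 48 (w(a, X) = 6*8 = 48)
P*w(14, -9) = 16*48 = 768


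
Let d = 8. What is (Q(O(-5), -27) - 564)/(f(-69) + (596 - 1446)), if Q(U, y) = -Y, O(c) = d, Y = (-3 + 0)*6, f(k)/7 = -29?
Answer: 14/27 ≈ 0.51852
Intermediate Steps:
f(k) = -203 (f(k) = 7*(-29) = -203)
Y = -18 (Y = -3*6 = -18)
O(c) = 8
Q(U, y) = 18 (Q(U, y) = -1*(-18) = 18)
(Q(O(-5), -27) - 564)/(f(-69) + (596 - 1446)) = (18 - 564)/(-203 + (596 - 1446)) = -546/(-203 - 850) = -546/(-1053) = -546*(-1/1053) = 14/27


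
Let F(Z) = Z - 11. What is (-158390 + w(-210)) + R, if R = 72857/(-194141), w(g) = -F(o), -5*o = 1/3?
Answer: -461218760299/2912115 ≈ -1.5838e+5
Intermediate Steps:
o = -1/15 (o = -⅕/3 = -⅕*⅓ = -1/15 ≈ -0.066667)
F(Z) = -11 + Z
w(g) = 166/15 (w(g) = -(-11 - 1/15) = -1*(-166/15) = 166/15)
R = -72857/194141 (R = 72857*(-1/194141) = -72857/194141 ≈ -0.37528)
(-158390 + w(-210)) + R = (-158390 + 166/15) - 72857/194141 = -2375684/15 - 72857/194141 = -461218760299/2912115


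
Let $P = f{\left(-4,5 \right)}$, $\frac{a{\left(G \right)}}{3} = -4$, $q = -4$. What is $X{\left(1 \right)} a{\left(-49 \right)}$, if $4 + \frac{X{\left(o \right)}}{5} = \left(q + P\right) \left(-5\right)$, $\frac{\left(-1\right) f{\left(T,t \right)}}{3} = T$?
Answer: $2640$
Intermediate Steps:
$f{\left(T,t \right)} = - 3 T$
$a{\left(G \right)} = -12$ ($a{\left(G \right)} = 3 \left(-4\right) = -12$)
$P = 12$ ($P = \left(-3\right) \left(-4\right) = 12$)
$X{\left(o \right)} = -220$ ($X{\left(o \right)} = -20 + 5 \left(-4 + 12\right) \left(-5\right) = -20 + 5 \cdot 8 \left(-5\right) = -20 + 5 \left(-40\right) = -20 - 200 = -220$)
$X{\left(1 \right)} a{\left(-49 \right)} = \left(-220\right) \left(-12\right) = 2640$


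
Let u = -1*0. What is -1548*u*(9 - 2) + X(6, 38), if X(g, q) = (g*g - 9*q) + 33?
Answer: -273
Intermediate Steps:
u = 0
X(g, q) = 33 + g² - 9*q (X(g, q) = (g² - 9*q) + 33 = 33 + g² - 9*q)
-1548*u*(9 - 2) + X(6, 38) = -0*(9 - 2) + (33 + 6² - 9*38) = -0*7 + (33 + 36 - 342) = -1548*0 - 273 = 0 - 273 = -273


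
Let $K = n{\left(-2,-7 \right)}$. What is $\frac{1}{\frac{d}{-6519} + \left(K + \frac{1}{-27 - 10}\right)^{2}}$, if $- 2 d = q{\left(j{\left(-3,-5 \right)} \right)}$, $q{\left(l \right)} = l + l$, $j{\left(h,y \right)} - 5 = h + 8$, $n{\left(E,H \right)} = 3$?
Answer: $\frac{8924511}{78893590} \approx 0.11312$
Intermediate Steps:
$K = 3$
$j{\left(h,y \right)} = 13 + h$ ($j{\left(h,y \right)} = 5 + \left(h + 8\right) = 5 + \left(8 + h\right) = 13 + h$)
$q{\left(l \right)} = 2 l$
$d = -10$ ($d = - \frac{2 \left(13 - 3\right)}{2} = - \frac{2 \cdot 10}{2} = \left(- \frac{1}{2}\right) 20 = -10$)
$\frac{1}{\frac{d}{-6519} + \left(K + \frac{1}{-27 - 10}\right)^{2}} = \frac{1}{- \frac{10}{-6519} + \left(3 + \frac{1}{-27 - 10}\right)^{2}} = \frac{1}{\left(-10\right) \left(- \frac{1}{6519}\right) + \left(3 + \frac{1}{-37}\right)^{2}} = \frac{1}{\frac{10}{6519} + \left(3 - \frac{1}{37}\right)^{2}} = \frac{1}{\frac{10}{6519} + \left(\frac{110}{37}\right)^{2}} = \frac{1}{\frac{10}{6519} + \frac{12100}{1369}} = \frac{1}{\frac{78893590}{8924511}} = \frac{8924511}{78893590}$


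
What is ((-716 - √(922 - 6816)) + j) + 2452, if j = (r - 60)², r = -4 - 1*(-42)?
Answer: 2220 - I*√5894 ≈ 2220.0 - 76.772*I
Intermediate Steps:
r = 38 (r = -4 + 42 = 38)
j = 484 (j = (38 - 60)² = (-22)² = 484)
((-716 - √(922 - 6816)) + j) + 2452 = ((-716 - √(922 - 6816)) + 484) + 2452 = ((-716 - √(-5894)) + 484) + 2452 = ((-716 - I*√5894) + 484) + 2452 = (-232 - I*√5894) + 2452 = 2220 - I*√5894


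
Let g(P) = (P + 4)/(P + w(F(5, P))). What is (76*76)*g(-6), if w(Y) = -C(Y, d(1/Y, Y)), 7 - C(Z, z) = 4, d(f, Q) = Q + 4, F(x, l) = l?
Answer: 11552/9 ≈ 1283.6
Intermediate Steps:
d(f, Q) = 4 + Q
C(Z, z) = 3 (C(Z, z) = 7 - 1*4 = 7 - 4 = 3)
w(Y) = -3 (w(Y) = -1*3 = -3)
g(P) = (4 + P)/(-3 + P) (g(P) = (P + 4)/(P - 3) = (4 + P)/(-3 + P))
(76*76)*g(-6) = (76*76)*((4 - 6)/(-3 - 6)) = 5776*(-2/(-9)) = 5776*(-⅑*(-2)) = 5776*(2/9) = 11552/9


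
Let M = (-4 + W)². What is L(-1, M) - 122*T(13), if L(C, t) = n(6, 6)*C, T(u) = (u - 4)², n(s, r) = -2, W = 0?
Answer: -9880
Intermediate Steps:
T(u) = (-4 + u)²
M = 16 (M = (-4 + 0)² = (-4)² = 16)
L(C, t) = -2*C
L(-1, M) - 122*T(13) = -2*(-1) - 122*(-4 + 13)² = 2 - 122*9² = 2 - 122*81 = 2 - 9882 = -9880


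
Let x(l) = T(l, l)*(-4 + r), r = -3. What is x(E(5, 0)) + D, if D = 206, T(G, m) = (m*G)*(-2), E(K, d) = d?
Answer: 206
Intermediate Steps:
T(G, m) = -2*G*m (T(G, m) = (G*m)*(-2) = -2*G*m)
x(l) = 14*l**2 (x(l) = (-2*l*l)*(-4 - 3) = -2*l**2*(-7) = 14*l**2)
x(E(5, 0)) + D = 14*0**2 + 206 = 14*0 + 206 = 0 + 206 = 206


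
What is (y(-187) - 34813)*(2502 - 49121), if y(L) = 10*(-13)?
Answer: 1629007717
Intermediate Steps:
y(L) = -130
(y(-187) - 34813)*(2502 - 49121) = (-130 - 34813)*(2502 - 49121) = -34943*(-46619) = 1629007717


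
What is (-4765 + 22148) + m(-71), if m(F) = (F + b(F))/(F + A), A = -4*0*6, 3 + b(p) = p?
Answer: 1234338/71 ≈ 17385.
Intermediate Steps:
b(p) = -3 + p
A = 0 (A = 0*6 = 0)
m(F) = (-3 + 2*F)/F (m(F) = (F + (-3 + F))/(F + 0) = (-3 + 2*F)/F)
(-4765 + 22148) + m(-71) = (-4765 + 22148) + (2 - 3/(-71)) = 17383 + (2 - 3*(-1/71)) = 17383 + (2 + 3/71) = 17383 + 145/71 = 1234338/71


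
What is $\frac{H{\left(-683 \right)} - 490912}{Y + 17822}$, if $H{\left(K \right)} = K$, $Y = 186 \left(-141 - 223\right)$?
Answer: $\frac{491595}{49882} \approx 9.8552$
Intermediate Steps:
$Y = -67704$ ($Y = 186 \left(-364\right) = -67704$)
$\frac{H{\left(-683 \right)} - 490912}{Y + 17822} = \frac{-683 - 490912}{-67704 + 17822} = - \frac{491595}{-49882} = \left(-491595\right) \left(- \frac{1}{49882}\right) = \frac{491595}{49882}$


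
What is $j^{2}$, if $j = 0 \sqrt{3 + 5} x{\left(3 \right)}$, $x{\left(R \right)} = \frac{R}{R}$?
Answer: $0$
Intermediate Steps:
$x{\left(R \right)} = 1$
$j = 0$ ($j = 0 \sqrt{3 + 5} \cdot 1 = 0 \sqrt{8} \cdot 1 = 0 \cdot 2 \sqrt{2} \cdot 1 = 0 \cdot 1 = 0$)
$j^{2} = 0^{2} = 0$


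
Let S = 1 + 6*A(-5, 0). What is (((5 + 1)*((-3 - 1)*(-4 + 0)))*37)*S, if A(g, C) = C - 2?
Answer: -39072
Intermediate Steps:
A(g, C) = -2 + C
S = -11 (S = 1 + 6*(-2 + 0) = 1 + 6*(-2) = 1 - 12 = -11)
(((5 + 1)*((-3 - 1)*(-4 + 0)))*37)*S = (((5 + 1)*((-3 - 1)*(-4 + 0)))*37)*(-11) = ((6*(-4*(-4)))*37)*(-11) = ((6*16)*37)*(-11) = (96*37)*(-11) = 3552*(-11) = -39072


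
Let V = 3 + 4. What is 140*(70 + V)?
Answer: 10780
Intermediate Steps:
V = 7
140*(70 + V) = 140*(70 + 7) = 140*77 = 10780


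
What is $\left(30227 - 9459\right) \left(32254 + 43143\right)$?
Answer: $1565844896$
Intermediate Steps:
$\left(30227 - 9459\right) \left(32254 + 43143\right) = 20768 \cdot 75397 = 1565844896$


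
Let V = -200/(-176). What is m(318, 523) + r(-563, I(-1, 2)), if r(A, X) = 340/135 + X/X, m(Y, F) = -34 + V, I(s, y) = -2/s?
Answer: -17431/594 ≈ -29.345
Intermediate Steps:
V = 25/22 (V = -200*(-1/176) = 25/22 ≈ 1.1364)
m(Y, F) = -723/22 (m(Y, F) = -34 + 25/22 = -723/22)
r(A, X) = 95/27 (r(A, X) = 340*(1/135) + 1 = 68/27 + 1 = 95/27)
m(318, 523) + r(-563, I(-1, 2)) = -723/22 + 95/27 = -17431/594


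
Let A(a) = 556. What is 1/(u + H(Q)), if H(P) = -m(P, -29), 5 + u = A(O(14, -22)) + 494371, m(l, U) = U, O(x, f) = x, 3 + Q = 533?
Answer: 1/494951 ≈ 2.0204e-6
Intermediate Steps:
Q = 530 (Q = -3 + 533 = 530)
u = 494922 (u = -5 + (556 + 494371) = -5 + 494927 = 494922)
H(P) = 29 (H(P) = -1*(-29) = 29)
1/(u + H(Q)) = 1/(494922 + 29) = 1/494951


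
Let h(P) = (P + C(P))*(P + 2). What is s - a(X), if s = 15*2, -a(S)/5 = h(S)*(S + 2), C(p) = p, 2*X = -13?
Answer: -5145/4 ≈ -1286.3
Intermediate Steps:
X = -13/2 (X = (1/2)*(-13) = -13/2 ≈ -6.5000)
h(P) = 2*P*(2 + P) (h(P) = (P + P)*(P + 2) = (2*P)*(2 + P) = 2*P*(2 + P))
a(S) = -10*S*(2 + S)**2 (a(S) = -5*2*S*(2 + S)*(S + 2) = -5*2*S*(2 + S)*(2 + S) = -10*S*(2 + S)**2)
s = 30
s - a(X) = 30 - (-10)*(-13)*(2 - 13/2)**2/2 = 30 - (-10)*(-13)*(-9/2)**2/2 = 30 - (-10)*(-13)*81/(2*4) = 30 - 1*5265/4 = 30 - 5265/4 = -5145/4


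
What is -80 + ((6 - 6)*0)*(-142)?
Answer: -80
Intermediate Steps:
-80 + ((6 - 6)*0)*(-142) = -80 + (0*0)*(-142) = -80 + 0*(-142) = -80 + 0 = -80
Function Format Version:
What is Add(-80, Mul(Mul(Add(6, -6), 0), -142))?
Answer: -80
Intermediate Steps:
Add(-80, Mul(Mul(Add(6, -6), 0), -142)) = Add(-80, Mul(Mul(0, 0), -142)) = Add(-80, Mul(0, -142)) = Add(-80, 0) = -80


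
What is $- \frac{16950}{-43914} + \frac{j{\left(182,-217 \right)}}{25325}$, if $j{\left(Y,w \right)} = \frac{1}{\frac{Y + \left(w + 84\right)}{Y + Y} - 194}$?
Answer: $\frac{721225862537}{1868550397675} \approx 0.38598$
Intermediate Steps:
$j{\left(Y,w \right)} = \frac{1}{-194 + \frac{84 + Y + w}{2 Y}}$ ($j{\left(Y,w \right)} = \frac{1}{\frac{Y + \left(84 + w\right)}{2 Y} - 194} = \frac{1}{\left(84 + Y + w\right) \frac{1}{2 Y} - 194} = \frac{1}{\frac{84 + Y + w}{2 Y} - 194} = \frac{1}{-194 + \frac{84 + Y + w}{2 Y}}$)
$- \frac{16950}{-43914} + \frac{j{\left(182,-217 \right)}}{25325} = - \frac{16950}{-43914} + \frac{2 \cdot 182 \frac{1}{84 - 217 - 70434}}{25325} = \left(-16950\right) \left(- \frac{1}{43914}\right) + 2 \cdot 182 \frac{1}{84 - 217 - 70434} \cdot \frac{1}{25325} = \frac{2825}{7319} + 2 \cdot 182 \frac{1}{-70567} \cdot \frac{1}{25325} = \frac{2825}{7319} + 2 \cdot 182 \left(- \frac{1}{70567}\right) \frac{1}{25325} = \frac{2825}{7319} - \frac{52}{255301325} = \frac{721225862537}{1868550397675}$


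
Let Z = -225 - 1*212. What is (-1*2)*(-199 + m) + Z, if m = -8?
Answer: -23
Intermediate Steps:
Z = -437 (Z = -225 - 212 = -437)
(-1*2)*(-199 + m) + Z = (-1*2)*(-199 - 8) - 437 = -2*(-207) - 437 = 414 - 437 = -23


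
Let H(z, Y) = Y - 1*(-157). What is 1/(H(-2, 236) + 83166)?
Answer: 1/83559 ≈ 1.1968e-5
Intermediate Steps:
H(z, Y) = 157 + Y (H(z, Y) = Y + 157 = 157 + Y)
1/(H(-2, 236) + 83166) = 1/((157 + 236) + 83166) = 1/(393 + 83166) = 1/83559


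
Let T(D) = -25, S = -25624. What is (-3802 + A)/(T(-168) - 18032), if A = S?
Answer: 29426/18057 ≈ 1.6296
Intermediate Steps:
A = -25624
(-3802 + A)/(T(-168) - 18032) = (-3802 - 25624)/(-25 - 18032) = -29426/(-18057) = -29426*(-1/18057) = 29426/18057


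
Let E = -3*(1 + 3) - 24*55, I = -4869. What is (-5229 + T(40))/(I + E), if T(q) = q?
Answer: 5189/6201 ≈ 0.83680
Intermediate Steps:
E = -1332 (E = -3*4 - 1320 = -12 - 1320 = -1332)
(-5229 + T(40))/(I + E) = (-5229 + 40)/(-4869 - 1332) = -5189/(-6201) = -5189*(-1/6201) = 5189/6201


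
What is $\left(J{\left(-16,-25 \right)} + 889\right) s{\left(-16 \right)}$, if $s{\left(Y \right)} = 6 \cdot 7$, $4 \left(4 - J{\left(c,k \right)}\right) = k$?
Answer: $\frac{75537}{2} \approx 37769.0$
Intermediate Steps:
$J{\left(c,k \right)} = 4 - \frac{k}{4}$
$s{\left(Y \right)} = 42$
$\left(J{\left(-16,-25 \right)} + 889\right) s{\left(-16 \right)} = \left(\left(4 - - \frac{25}{4}\right) + 889\right) 42 = \left(\left(4 + \frac{25}{4}\right) + 889\right) 42 = \left(\frac{41}{4} + 889\right) 42 = \frac{3597}{4} \cdot 42 = \frac{75537}{2}$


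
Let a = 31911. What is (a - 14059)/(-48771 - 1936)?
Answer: -17852/50707 ≈ -0.35206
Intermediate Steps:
(a - 14059)/(-48771 - 1936) = (31911 - 14059)/(-48771 - 1936) = 17852/(-50707) = 17852*(-1/50707) = -17852/50707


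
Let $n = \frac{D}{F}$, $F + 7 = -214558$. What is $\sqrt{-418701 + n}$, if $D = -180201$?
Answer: $\frac{2 i \sqrt{4819044066704790}}{214565} \approx 647.07 i$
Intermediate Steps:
$F = -214565$ ($F = -7 - 214558 = -214565$)
$n = \frac{180201}{214565}$ ($n = - \frac{180201}{-214565} = \left(-180201\right) \left(- \frac{1}{214565}\right) = \frac{180201}{214565} \approx 0.83984$)
$\sqrt{-418701 + n} = \sqrt{-418701 + \frac{180201}{214565}} = \sqrt{- \frac{89838399864}{214565}} = \frac{2 i \sqrt{4819044066704790}}{214565}$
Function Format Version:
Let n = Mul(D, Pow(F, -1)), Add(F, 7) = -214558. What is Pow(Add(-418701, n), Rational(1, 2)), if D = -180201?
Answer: Mul(Rational(2, 214565), I, Pow(4819044066704790, Rational(1, 2))) ≈ Mul(647.07, I)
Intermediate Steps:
F = -214565 (F = Add(-7, -214558) = -214565)
n = Rational(180201, 214565) (n = Mul(-180201, Pow(-214565, -1)) = Mul(-180201, Rational(-1, 214565)) = Rational(180201, 214565) ≈ 0.83984)
Pow(Add(-418701, n), Rational(1, 2)) = Pow(Add(-418701, Rational(180201, 214565)), Rational(1, 2)) = Pow(Rational(-89838399864, 214565), Rational(1, 2)) = Mul(Rational(2, 214565), I, Pow(4819044066704790, Rational(1, 2)))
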